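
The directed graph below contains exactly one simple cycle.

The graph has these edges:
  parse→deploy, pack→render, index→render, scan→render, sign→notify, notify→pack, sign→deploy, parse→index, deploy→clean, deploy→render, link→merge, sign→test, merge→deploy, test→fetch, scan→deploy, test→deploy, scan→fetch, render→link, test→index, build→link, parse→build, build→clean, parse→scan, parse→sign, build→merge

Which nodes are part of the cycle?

link, merge, deploy, render

DFS with gray/black marking from link:
link gray
  merge gray
    deploy gray
      clean gray
      clean black
      render gray
        render→link: link is gray → back edge
Back edge closes the cycle link → merge → deploy → render → link; its vertices are {link, merge, deploy, render}.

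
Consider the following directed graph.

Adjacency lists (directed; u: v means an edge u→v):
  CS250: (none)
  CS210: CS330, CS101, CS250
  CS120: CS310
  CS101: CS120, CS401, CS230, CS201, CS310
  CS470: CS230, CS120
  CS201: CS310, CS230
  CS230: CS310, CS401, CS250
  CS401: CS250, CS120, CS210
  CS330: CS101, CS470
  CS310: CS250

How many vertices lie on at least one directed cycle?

7

A vertex is on a directed cycle iff it belongs to a strongly connected component of size ≥ 2 (or has a self-loop).
The vertices on cycles are {CS101, CS201, CS210, CS230, CS330, CS401, CS470} — 7 in total.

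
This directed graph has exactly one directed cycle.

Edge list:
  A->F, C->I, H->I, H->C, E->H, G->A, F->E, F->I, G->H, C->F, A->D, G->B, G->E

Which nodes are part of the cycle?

DFS with gray/black marking from H:
H gray
  C gray
    I gray
    I black
    F gray
      E gray
        E→H: H is gray → back edge
Back edge closes the cycle H → C → F → E → H; its vertices are {C, E, F, H}.

C, E, F, H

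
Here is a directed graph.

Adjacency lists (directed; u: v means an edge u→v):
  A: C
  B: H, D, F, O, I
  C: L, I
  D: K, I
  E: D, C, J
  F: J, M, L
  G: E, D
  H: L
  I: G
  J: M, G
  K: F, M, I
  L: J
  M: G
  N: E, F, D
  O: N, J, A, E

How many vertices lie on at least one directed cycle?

10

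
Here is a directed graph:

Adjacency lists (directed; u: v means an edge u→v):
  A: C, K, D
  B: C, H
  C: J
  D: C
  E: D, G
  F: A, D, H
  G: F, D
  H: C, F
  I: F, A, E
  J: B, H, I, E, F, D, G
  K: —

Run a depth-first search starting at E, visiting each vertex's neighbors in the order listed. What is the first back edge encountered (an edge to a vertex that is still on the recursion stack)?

B->C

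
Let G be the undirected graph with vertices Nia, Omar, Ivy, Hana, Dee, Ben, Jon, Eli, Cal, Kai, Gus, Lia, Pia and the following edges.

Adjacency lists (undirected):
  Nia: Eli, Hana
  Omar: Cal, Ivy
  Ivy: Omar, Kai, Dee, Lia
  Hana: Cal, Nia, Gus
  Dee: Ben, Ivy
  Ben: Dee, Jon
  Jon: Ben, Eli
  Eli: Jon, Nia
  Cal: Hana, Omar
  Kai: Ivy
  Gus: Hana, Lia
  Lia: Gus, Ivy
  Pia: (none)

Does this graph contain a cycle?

DFS, tracking each vertex's parent; an edge to a visited non-parent vertex closes a cycle.
Start from Nia:
visit Nia (parent –)
  visit Eli (parent Nia)
    visit Jon (parent Eli)
      visit Ben (parent Jon)
        visit Dee (parent Ben)
          Dee–Ben: parent, skip
          visit Ivy (parent Dee)
            visit Omar (parent Ivy)
              visit Cal (parent Omar)
                visit Hana (parent Cal)
                  Hana–Cal: parent, skip
                  Hana–Nia: Nia visited and ≠ parent → cycle
Cycle: Nia – Eli – Jon – Ben – Dee – Ivy – Omar – Cal – Hana – Nia.

Yes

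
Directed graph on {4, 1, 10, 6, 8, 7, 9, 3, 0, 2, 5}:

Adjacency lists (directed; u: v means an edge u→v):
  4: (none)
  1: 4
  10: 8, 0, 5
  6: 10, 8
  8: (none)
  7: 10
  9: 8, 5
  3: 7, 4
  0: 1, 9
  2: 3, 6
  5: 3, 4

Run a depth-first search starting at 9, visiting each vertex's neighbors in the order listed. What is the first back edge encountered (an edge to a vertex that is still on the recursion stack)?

0->9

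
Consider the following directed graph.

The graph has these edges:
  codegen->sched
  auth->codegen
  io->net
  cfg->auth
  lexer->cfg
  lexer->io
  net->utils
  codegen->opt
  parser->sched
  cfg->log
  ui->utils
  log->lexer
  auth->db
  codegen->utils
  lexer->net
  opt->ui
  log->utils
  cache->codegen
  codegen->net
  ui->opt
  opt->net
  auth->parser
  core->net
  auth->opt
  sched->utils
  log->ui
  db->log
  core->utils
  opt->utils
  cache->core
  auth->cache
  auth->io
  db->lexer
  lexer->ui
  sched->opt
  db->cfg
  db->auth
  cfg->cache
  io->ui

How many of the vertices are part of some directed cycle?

7

A vertex is on a directed cycle iff it belongs to a strongly connected component of size ≥ 2 (or has a self-loop).
The vertices on cycles are {db, ui, cfg, log, opt, auth, lexer} — 7 in total.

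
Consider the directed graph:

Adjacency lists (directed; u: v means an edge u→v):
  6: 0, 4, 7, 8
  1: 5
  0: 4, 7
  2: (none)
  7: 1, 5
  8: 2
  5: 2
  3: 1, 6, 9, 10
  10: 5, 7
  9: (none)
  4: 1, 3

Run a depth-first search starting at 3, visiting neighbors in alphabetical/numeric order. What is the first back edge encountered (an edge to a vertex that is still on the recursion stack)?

4→3

DFS from 3 (visiting neighbors in alphabetical/numeric order); mark gray on enter, black on exit:
3 gray
  1 gray
    5 gray
      2 gray
      2 black
    5 black
  1 black
  6 gray
    0 gray
      4 gray
        4→1: 1 black — skip
        4→3: 3 is gray → back edge
First back edge: 4 → 3.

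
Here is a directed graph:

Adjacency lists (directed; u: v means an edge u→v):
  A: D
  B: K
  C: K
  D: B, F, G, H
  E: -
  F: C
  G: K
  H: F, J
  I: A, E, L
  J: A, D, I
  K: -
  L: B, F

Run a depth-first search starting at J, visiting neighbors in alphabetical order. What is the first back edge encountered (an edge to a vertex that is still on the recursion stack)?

DFS from J (visiting neighbors in alphabetical order); mark gray on enter, black on exit:
J gray
  A gray
    D gray
      B gray
        K gray
        K black
      B black
      F gray
        C gray
          C→K: K black — skip
        C black
      F black
      G gray
        G→K: K black — skip
      G black
      H gray
        H→F: F black — skip
        H→J: J is gray → back edge
First back edge: H → J.

H→J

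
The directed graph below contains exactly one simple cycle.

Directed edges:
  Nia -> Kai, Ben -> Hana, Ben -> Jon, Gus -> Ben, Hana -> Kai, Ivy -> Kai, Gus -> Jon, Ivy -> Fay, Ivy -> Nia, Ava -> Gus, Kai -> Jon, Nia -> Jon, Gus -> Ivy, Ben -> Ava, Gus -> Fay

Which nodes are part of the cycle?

DFS with gray/black marking from Gus:
Gus gray
  Ivy gray
    Nia gray
      Jon gray
      Jon black
      Kai gray
        Kai→Jon: Jon black — skip
      Kai black
    Nia black
    Fay gray
    Fay black
    Ivy→Kai: Kai black — skip
  Ivy black
  Gus→Jon: Jon black — skip
  Gus→Fay: Fay black — skip
  Ben gray
    Hana gray
      Hana→Kai: Kai black — skip
    Hana black
    Ava gray
      Ava→Gus: Gus is gray → back edge
Back edge closes the cycle Gus → Ben → Ava → Gus; its vertices are {Ava, Ben, Gus}.

Ava, Ben, Gus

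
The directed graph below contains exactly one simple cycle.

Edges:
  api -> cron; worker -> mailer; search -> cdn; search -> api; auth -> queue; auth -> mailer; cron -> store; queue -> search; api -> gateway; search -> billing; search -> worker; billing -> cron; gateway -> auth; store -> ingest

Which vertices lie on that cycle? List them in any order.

DFS with gray/black marking from search:
search gray
  worker gray
    mailer gray
    mailer black
  worker black
  cdn gray
  cdn black
  api gray
    gateway gray
      auth gray
        auth→mailer: mailer black — skip
        queue gray
          queue→search: search is gray → back edge
Back edge closes the cycle search → api → gateway → auth → queue → search; its vertices are {api, auth, queue, search, gateway}.

api, auth, queue, search, gateway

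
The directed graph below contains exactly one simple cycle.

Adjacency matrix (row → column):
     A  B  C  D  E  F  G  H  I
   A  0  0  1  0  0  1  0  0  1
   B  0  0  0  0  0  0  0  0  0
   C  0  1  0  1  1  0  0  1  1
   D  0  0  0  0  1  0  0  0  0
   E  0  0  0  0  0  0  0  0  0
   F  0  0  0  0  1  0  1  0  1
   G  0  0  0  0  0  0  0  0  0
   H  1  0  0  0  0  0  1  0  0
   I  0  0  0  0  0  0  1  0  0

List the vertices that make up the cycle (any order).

A, C, H

DFS with gray/black marking from A:
A gray
  I gray
    G gray
    G black
  I black
  F gray
    E gray
    E black
    F→G: G black — skip
    F→I: I black — skip
  F black
  C gray
    B gray
    B black
    H gray
      H→G: G black — skip
      H→A: A is gray → back edge
Back edge closes the cycle A → C → H → A; its vertices are {A, C, H}.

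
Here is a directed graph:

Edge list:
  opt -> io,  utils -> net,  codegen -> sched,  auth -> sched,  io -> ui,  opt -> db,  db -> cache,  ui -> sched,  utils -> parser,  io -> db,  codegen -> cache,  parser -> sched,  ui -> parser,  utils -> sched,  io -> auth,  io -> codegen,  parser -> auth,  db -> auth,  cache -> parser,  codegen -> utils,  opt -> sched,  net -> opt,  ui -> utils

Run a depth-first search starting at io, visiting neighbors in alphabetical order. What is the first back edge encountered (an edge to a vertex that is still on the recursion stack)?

opt->io

DFS from io (visiting neighbors in alphabetical order); mark gray on enter, black on exit:
io gray
  auth gray
    sched gray
    sched black
  auth black
  codegen gray
    cache gray
      parser gray
        parser→auth: auth black — skip
        parser→sched: sched black — skip
      parser black
    cache black
    codegen→sched: sched black — skip
    utils gray
      net gray
        opt gray
          db gray
            db→auth: auth black — skip
            db→cache: cache black — skip
          db black
          opt→io: io is gray → back edge
First back edge: opt → io.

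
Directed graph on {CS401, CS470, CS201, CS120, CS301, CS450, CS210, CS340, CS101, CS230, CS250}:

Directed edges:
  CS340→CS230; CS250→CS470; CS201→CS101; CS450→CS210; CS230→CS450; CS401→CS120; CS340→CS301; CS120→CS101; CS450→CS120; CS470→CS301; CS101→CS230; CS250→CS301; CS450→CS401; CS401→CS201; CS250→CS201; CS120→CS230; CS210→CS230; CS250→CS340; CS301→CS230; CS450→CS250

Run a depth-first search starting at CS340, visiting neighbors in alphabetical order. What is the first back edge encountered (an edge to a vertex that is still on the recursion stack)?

CS101->CS230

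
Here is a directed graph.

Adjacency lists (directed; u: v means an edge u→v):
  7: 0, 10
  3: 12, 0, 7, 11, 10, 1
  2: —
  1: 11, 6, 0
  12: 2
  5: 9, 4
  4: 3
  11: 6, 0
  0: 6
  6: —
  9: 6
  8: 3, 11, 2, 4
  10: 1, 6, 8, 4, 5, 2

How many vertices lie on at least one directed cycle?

A vertex is on a directed cycle iff it belongs to a strongly connected component of size ≥ 2 (or has a self-loop).
The vertices on cycles are {3, 4, 5, 7, 8, 10} — 6 in total.

6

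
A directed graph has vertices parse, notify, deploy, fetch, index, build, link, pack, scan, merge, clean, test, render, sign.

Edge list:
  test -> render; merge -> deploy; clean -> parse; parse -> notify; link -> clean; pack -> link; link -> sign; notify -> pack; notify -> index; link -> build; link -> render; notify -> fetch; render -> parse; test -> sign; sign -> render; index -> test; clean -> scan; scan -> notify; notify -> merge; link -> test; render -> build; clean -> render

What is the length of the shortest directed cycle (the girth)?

5

For each vertex v, BFS finds the shortest path from v back to v.
The shortest such closed walk is scan → notify → pack → link → clean → scan, length 5.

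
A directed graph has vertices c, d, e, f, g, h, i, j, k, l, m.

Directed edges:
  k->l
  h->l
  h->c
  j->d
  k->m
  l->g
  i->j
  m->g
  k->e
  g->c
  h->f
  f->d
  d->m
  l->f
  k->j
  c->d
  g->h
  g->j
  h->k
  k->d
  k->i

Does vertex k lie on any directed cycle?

k is on a cycle iff k can reach itself via ≥1 edge.
k → l → g → h → k — yes.

Yes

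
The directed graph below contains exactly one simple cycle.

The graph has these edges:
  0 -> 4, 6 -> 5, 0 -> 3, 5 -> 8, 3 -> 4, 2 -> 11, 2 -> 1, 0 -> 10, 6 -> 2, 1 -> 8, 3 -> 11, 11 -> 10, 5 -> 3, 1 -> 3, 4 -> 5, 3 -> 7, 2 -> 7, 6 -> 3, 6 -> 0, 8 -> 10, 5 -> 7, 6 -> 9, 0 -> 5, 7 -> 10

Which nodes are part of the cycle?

3, 4, 5

DFS with gray/black marking from 4:
4 gray
  5 gray
    8 gray
      10 gray
      10 black
    8 black
    3 gray
      11 gray
        11→10: 10 black — skip
      11 black
      3→4: 4 is gray → back edge
Back edge closes the cycle 4 → 5 → 3 → 4; its vertices are {3, 4, 5}.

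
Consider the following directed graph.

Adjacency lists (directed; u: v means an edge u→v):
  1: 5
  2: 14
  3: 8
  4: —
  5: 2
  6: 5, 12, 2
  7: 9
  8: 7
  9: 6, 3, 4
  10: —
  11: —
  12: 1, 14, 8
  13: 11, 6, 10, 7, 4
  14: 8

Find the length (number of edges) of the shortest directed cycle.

For each vertex v, BFS finds the shortest path from v back to v.
The shortest such closed walk is 7 → 9 → 3 → 8 → 7, length 4.

4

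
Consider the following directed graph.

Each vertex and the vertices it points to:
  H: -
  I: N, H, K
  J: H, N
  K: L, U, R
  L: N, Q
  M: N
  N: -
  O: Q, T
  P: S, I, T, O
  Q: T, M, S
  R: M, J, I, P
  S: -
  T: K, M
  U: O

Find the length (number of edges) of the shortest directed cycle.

3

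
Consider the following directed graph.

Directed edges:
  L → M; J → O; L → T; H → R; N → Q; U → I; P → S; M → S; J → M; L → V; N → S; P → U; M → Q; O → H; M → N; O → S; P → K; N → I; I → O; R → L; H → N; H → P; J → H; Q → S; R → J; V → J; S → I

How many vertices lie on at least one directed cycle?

13

A vertex is on a directed cycle iff it belongs to a strongly connected component of size ≥ 2 (or has a self-loop).
The vertices on cycles are {H, I, J, L, M, N, O, P, Q, R, S, U, V} — 13 in total.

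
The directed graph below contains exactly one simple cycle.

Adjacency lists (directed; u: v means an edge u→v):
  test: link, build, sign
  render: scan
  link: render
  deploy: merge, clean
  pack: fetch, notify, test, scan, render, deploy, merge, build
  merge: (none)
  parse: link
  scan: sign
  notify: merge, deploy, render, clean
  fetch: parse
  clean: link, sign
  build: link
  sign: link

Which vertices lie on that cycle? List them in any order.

DFS with gray/black marking from render:
render gray
  scan gray
    sign gray
      link gray
        link→render: render is gray → back edge
Back edge closes the cycle render → scan → sign → link → render; its vertices are {link, scan, sign, render}.

link, scan, sign, render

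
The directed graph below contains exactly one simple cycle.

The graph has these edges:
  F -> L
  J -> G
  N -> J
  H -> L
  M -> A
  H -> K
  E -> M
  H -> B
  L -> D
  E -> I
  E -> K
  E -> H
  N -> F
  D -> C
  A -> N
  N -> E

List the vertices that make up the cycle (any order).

A, E, M, N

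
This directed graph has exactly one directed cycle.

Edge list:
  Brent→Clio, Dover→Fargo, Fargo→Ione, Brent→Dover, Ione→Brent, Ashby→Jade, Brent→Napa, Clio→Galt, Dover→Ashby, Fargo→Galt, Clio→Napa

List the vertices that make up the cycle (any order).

DFS with gray/black marking from Brent:
Brent gray
  Napa gray
  Napa black
  Clio gray
    Galt gray
    Galt black
    Clio→Napa: Napa black — skip
  Clio black
  Dover gray
    Ashby gray
      Jade gray
      Jade black
    Ashby black
    Fargo gray
      Ione gray
        Ione→Brent: Brent is gray → back edge
Back edge closes the cycle Brent → Dover → Fargo → Ione → Brent; its vertices are {Ione, Brent, Dover, Fargo}.

Ione, Brent, Dover, Fargo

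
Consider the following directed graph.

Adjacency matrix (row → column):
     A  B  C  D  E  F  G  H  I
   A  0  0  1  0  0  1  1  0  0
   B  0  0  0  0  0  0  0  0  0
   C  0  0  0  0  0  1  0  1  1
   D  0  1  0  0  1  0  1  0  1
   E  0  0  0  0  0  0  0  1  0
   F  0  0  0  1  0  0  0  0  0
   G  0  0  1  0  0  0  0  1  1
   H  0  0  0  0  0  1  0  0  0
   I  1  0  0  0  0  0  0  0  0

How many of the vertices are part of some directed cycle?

8

A vertex is on a directed cycle iff it belongs to a strongly connected component of size ≥ 2 (or has a self-loop).
The vertices on cycles are {A, C, D, E, F, G, H, I} — 8 in total.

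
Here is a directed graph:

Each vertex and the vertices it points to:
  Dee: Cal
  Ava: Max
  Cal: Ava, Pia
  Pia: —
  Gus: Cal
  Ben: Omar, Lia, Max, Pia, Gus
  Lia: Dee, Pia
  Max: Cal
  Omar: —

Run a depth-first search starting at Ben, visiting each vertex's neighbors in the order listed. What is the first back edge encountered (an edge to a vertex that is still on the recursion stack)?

DFS from Ben (visiting each vertex's neighbors in the order listed); mark gray on enter, black on exit:
Ben gray
  Omar gray
  Omar black
  Lia gray
    Dee gray
      Cal gray
        Ava gray
          Max gray
            Max→Cal: Cal is gray → back edge
First back edge: Max → Cal.

Max->Cal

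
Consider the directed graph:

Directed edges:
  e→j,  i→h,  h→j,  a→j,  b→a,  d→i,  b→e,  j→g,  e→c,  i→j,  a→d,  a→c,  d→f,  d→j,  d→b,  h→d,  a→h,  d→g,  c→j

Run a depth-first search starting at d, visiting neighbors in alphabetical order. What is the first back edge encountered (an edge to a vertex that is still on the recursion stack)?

a->d

DFS from d (visiting neighbors in alphabetical order); mark gray on enter, black on exit:
d gray
  b gray
    a gray
      c gray
        j gray
          g gray
          g black
        j black
      c black
      a→d: d is gray → back edge
First back edge: a → d.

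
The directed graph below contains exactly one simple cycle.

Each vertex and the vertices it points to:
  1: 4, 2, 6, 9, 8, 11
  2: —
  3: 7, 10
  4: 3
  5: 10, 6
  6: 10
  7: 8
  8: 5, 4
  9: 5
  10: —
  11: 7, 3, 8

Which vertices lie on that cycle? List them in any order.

3, 4, 7, 8

DFS with gray/black marking from 7:
7 gray
  8 gray
    5 gray
      10 gray
      10 black
      6 gray
        6→10: 10 black — skip
      6 black
    5 black
    4 gray
      3 gray
        3→7: 7 is gray → back edge
Back edge closes the cycle 7 → 8 → 4 → 3 → 7; its vertices are {3, 4, 7, 8}.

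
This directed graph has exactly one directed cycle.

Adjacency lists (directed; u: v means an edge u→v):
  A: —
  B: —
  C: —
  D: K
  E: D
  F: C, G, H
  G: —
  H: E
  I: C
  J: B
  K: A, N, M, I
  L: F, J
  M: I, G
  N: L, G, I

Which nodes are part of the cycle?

D, E, F, H, K, L, N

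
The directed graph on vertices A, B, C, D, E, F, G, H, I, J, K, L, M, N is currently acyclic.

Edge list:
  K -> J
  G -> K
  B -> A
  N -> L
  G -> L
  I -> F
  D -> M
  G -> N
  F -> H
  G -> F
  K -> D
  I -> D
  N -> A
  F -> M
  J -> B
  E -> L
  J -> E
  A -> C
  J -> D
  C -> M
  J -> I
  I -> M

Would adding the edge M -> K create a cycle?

Yes

Adding M→K creates a cycle iff K can already reach M.
Path from K: K → D → M.
So K → … → M → K is a cycle.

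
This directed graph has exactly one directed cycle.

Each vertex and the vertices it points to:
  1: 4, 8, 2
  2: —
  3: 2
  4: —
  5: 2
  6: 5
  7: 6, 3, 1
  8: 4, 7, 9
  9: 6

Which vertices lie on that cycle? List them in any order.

DFS with gray/black marking from 8:
8 gray
  4 gray
  4 black
  7 gray
    6 gray
      5 gray
        2 gray
        2 black
      5 black
    6 black
    3 gray
      3→2: 2 black — skip
    3 black
    1 gray
      1→4: 4 black — skip
      1→8: 8 is gray → back edge
Back edge closes the cycle 8 → 7 → 1 → 8; its vertices are {1, 7, 8}.

1, 7, 8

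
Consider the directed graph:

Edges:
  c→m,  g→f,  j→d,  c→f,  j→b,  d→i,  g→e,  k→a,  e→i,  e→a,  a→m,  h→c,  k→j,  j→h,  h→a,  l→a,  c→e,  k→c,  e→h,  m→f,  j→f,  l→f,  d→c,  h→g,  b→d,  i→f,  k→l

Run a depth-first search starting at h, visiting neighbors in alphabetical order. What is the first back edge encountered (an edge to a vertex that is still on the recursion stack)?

DFS from h (visiting neighbors in alphabetical order); mark gray on enter, black on exit:
h gray
  a gray
    m gray
      f gray
      f black
    m black
  a black
  c gray
    e gray
      e→a: a black — skip
      e→h: h is gray → back edge
First back edge: e → h.

e->h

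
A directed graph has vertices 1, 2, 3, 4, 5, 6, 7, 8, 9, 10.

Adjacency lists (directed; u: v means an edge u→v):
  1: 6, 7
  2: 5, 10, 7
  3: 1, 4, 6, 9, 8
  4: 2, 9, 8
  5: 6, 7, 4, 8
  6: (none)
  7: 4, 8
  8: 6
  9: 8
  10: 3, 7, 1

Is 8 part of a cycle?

No

8 lies on a cycle iff there is a path from 8 back to itself.
Exploring from 8, it never reaches itself; equivalently, its strongly connected component is a singleton.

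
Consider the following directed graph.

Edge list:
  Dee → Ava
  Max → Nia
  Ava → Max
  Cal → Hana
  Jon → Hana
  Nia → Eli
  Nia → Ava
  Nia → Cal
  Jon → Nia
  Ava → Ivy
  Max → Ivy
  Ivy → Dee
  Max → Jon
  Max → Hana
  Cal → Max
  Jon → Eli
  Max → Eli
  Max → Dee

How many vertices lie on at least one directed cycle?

A vertex is on a directed cycle iff it belongs to a strongly connected component of size ≥ 2 (or has a self-loop).
The vertices on cycles are {Ava, Cal, Dee, Ivy, Jon, Max, Nia} — 7 in total.

7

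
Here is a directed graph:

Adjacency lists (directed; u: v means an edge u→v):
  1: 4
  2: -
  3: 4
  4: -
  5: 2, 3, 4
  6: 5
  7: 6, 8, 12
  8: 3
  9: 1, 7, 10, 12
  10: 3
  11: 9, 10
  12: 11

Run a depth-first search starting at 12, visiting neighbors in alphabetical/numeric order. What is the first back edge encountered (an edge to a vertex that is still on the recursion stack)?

7→12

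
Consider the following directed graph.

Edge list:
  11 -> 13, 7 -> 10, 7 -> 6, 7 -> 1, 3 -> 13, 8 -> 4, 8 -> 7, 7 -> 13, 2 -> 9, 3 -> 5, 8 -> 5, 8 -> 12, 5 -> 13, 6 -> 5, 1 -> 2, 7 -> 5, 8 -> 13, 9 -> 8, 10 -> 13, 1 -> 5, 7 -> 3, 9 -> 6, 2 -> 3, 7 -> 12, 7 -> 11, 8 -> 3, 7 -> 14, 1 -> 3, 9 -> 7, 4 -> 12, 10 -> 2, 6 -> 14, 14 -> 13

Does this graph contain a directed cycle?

Yes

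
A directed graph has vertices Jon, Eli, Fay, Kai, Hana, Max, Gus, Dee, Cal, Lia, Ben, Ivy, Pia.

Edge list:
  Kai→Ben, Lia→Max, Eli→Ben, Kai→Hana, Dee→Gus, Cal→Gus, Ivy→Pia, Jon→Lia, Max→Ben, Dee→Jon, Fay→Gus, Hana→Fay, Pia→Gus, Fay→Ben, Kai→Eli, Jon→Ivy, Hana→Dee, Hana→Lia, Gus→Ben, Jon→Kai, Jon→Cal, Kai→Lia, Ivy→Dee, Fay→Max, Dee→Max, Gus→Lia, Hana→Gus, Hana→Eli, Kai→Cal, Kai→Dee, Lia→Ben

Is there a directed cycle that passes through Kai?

Kai is on a cycle iff Kai can reach itself via ≥1 edge.
Kai → Dee → Jon → Kai — yes.

Yes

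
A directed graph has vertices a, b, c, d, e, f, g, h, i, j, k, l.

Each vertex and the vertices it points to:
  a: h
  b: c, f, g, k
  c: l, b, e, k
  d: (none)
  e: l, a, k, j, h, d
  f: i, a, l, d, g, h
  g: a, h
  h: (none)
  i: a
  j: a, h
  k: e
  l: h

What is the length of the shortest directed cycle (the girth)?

For each vertex v, BFS finds the shortest path from v back to v.
The shortest such closed walk is b → c → b, length 2.

2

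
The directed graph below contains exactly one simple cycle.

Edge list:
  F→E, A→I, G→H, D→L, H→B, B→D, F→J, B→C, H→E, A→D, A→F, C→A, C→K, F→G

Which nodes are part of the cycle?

DFS with gray/black marking from C:
C gray
  A gray
    F gray
      E gray
      E black
      J gray
      J black
      G gray
        H gray
          B gray
            D gray
              L gray
              L black
            D black
            B→C: C is gray → back edge
Back edge closes the cycle C → A → F → G → H → B → C; its vertices are {A, B, C, F, G, H}.

A, B, C, F, G, H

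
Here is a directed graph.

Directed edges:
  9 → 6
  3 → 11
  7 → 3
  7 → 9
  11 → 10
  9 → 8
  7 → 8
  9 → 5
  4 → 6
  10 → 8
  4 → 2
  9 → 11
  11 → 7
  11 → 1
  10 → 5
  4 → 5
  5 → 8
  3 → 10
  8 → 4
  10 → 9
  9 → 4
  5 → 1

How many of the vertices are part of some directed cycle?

8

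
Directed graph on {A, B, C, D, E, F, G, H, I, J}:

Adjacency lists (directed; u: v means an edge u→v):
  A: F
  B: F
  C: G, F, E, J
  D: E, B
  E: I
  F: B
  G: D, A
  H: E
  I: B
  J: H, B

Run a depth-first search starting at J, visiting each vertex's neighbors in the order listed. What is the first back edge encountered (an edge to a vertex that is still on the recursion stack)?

DFS from J (visiting each vertex's neighbors in the order listed); mark gray on enter, black on exit:
J gray
  H gray
    E gray
      I gray
        B gray
          F gray
            F→B: B is gray → back edge
First back edge: F → B.

F→B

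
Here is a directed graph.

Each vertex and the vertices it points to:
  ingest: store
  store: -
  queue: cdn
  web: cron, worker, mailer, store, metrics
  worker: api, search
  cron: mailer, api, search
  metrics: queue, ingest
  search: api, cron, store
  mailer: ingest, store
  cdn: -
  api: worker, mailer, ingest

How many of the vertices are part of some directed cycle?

4

A vertex is on a directed cycle iff it belongs to a strongly connected component of size ≥ 2 (or has a self-loop).
The vertices on cycles are {api, cron, search, worker} — 4 in total.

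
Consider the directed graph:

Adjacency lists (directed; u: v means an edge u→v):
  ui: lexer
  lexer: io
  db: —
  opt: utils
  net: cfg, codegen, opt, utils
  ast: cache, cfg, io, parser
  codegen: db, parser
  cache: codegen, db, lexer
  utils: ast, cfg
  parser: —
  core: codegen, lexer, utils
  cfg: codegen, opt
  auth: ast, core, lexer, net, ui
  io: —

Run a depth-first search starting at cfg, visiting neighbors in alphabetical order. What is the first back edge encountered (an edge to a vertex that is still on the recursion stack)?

ast->cfg

DFS from cfg (visiting neighbors in alphabetical order); mark gray on enter, black on exit:
cfg gray
  codegen gray
    db gray
    db black
    parser gray
    parser black
  codegen black
  opt gray
    utils gray
      ast gray
        cache gray
          cache→codegen: codegen black — skip
          cache→db: db black — skip
          lexer gray
            io gray
            io black
          lexer black
        cache black
        ast→cfg: cfg is gray → back edge
First back edge: ast → cfg.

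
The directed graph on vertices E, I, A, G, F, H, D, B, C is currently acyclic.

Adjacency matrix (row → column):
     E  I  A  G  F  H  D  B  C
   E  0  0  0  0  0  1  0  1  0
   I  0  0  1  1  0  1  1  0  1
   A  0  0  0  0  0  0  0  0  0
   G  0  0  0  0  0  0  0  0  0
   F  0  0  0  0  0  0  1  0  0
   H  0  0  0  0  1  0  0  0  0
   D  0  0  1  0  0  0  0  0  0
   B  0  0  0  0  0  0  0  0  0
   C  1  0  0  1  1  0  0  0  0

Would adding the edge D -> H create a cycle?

Adding D→H creates a cycle iff H can already reach D.
Path from H: H → F → D.
So H → … → D → H is a cycle.

Yes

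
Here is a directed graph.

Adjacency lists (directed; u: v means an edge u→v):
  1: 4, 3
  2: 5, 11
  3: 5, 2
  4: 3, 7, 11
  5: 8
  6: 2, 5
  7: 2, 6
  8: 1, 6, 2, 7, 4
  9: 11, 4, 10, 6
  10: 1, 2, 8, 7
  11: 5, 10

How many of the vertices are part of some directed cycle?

A vertex is on a directed cycle iff it belongs to a strongly connected component of size ≥ 2 (or has a self-loop).
The vertices on cycles are {1, 2, 3, 4, 5, 6, 7, 8, 10, 11} — 10 in total.

10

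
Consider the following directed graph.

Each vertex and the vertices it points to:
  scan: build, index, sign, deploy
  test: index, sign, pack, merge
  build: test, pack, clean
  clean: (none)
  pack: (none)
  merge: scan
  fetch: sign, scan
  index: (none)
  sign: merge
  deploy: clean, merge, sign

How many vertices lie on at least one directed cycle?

A vertex is on a directed cycle iff it belongs to a strongly connected component of size ≥ 2 (or has a self-loop).
The vertices on cycles are {scan, sign, test, build, merge, deploy} — 6 in total.

6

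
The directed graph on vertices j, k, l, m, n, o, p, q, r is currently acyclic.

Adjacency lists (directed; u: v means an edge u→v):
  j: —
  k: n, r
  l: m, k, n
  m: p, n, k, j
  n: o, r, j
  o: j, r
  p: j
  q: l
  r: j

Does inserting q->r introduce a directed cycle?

No

Adding q→r creates a cycle iff r can already reach q.
Explore from r: no path reaches q. The graph stays acyclic.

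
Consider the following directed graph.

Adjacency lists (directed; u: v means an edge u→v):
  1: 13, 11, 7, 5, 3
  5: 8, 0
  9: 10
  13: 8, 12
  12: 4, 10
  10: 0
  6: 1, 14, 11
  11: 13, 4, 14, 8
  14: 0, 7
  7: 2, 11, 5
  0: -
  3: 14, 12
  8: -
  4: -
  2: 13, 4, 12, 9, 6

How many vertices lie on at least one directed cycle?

A vertex is on a directed cycle iff it belongs to a strongly connected component of size ≥ 2 (or has a self-loop).
The vertices on cycles are {1, 2, 3, 6, 7, 11, 14} — 7 in total.

7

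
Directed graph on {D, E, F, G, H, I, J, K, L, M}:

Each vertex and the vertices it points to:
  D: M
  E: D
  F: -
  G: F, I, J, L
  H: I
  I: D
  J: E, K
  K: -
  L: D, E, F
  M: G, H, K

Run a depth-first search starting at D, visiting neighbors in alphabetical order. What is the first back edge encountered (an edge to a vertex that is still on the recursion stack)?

DFS from D (visiting neighbors in alphabetical order); mark gray on enter, black on exit:
D gray
  M gray
    G gray
      F gray
      F black
      I gray
        I→D: D is gray → back edge
First back edge: I → D.

I→D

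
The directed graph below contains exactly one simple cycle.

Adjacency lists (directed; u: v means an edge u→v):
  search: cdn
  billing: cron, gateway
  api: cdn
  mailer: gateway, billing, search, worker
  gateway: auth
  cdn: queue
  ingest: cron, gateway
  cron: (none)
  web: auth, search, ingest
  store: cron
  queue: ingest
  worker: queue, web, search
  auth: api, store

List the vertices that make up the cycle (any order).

api, cdn, auth, queue, ingest, gateway

DFS with gray/black marking from gateway:
gateway gray
  auth gray
    api gray
      cdn gray
        queue gray
          ingest gray
            cron gray
            cron black
            ingest→gateway: gateway is gray → back edge
Back edge closes the cycle gateway → auth → api → cdn → queue → ingest → gateway; its vertices are {api, cdn, auth, queue, ingest, gateway}.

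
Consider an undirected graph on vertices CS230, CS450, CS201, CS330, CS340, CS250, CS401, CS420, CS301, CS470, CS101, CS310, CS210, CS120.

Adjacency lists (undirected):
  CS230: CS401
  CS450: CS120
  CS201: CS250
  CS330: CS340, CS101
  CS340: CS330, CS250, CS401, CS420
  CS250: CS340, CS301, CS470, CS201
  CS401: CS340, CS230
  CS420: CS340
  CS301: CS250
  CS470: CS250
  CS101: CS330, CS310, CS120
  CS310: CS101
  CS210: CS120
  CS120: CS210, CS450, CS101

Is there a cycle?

No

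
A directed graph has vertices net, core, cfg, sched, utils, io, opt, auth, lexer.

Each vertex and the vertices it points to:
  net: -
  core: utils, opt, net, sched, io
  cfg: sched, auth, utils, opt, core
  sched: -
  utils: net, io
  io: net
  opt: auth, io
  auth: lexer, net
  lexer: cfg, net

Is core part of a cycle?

Yes

core is on a cycle iff core can reach itself via ≥1 edge.
core → opt → auth → lexer → cfg → core — yes.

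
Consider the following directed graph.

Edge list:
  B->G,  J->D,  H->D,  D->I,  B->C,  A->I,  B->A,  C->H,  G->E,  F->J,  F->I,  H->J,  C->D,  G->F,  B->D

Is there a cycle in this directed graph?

DFS with white/gray/black marking, starting from H:
H gray
  J gray
    D gray
      I gray
      I black
    D black
  J black
  H→D: D black — skip
H black
A gray
  A→I: I black — skip
A black
B gray
  B→A: A black — skip
  C gray
    C→H: H black — skip
    C→D: D black — skip
  C black
  G gray
    F gray
      F→J: J black — skip
      F→I: I black — skip
    F black
    E gray
    E black
  G black
  B→D: D black — skip
B black
Every edge goes to a white or black vertex — no back edge, so the graph is acyclic.

No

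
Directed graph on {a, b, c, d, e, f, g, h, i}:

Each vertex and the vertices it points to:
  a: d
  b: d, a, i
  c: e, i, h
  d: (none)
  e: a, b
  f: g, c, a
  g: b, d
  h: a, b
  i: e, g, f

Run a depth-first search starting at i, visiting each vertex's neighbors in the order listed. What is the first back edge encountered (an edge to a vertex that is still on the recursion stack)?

b→i

DFS from i (visiting each vertex's neighbors in the order listed); mark gray on enter, black on exit:
i gray
  e gray
    a gray
      d gray
      d black
    a black
    b gray
      b→d: d black — skip
      b→a: a black — skip
      b→i: i is gray → back edge
First back edge: b → i.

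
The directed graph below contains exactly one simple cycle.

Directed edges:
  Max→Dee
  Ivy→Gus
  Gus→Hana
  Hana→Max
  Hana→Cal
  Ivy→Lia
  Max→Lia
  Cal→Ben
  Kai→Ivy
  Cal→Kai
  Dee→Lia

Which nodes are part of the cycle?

DFS with gray/black marking from Gus:
Gus gray
  Hana gray
    Cal gray
      Kai gray
        Ivy gray
          Ivy→Gus: Gus is gray → back edge
Back edge closes the cycle Gus → Hana → Cal → Kai → Ivy → Gus; its vertices are {Cal, Gus, Ivy, Kai, Hana}.

Cal, Gus, Ivy, Kai, Hana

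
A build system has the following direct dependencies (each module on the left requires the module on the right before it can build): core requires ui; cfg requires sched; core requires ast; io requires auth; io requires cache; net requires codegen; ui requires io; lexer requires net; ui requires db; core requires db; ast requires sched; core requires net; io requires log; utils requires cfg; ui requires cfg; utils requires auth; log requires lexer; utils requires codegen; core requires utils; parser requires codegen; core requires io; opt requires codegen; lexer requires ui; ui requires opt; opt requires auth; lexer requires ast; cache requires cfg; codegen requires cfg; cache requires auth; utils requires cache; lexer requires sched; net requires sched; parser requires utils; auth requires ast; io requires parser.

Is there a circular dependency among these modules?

DFS with white/gray/black marking, starting from utils:
utils gray
  cache gray
    cfg gray
      sched gray
      sched black
    cfg black
    auth gray
      ast gray
        ast→sched: sched black — skip
      ast black
    auth black
  cache black
  utils→auth: auth black — skip
  codegen gray
    codegen→cfg: cfg black — skip
  codegen black
  utils→cfg: cfg black — skip
utils black
io gray
  io→cache: cache black — skip
  log gray
    lexer gray
      lexer→ast: ast black — skip
      net gray
        net→codegen: codegen black — skip
        net→sched: sched black — skip
      net black
      ui gray
        db gray
        db black
        ui→cfg: cfg black — skip
        ui→io: io is gray → back edge
Back edge found, so a cycle exists: io → log → lexer → ui → io.

Yes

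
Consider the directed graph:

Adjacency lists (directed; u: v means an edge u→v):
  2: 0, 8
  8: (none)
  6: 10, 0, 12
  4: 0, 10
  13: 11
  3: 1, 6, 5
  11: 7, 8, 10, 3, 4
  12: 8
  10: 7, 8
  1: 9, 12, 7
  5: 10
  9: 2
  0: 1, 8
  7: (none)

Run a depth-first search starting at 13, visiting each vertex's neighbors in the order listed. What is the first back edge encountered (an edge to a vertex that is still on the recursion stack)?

0->1

DFS from 13 (visiting each vertex's neighbors in the order listed); mark gray on enter, black on exit:
13 gray
  11 gray
    7 gray
    7 black
    8 gray
    8 black
    10 gray
      10→7: 7 black — skip
      10→8: 8 black — skip
    10 black
    3 gray
      1 gray
        9 gray
          2 gray
            0 gray
              0→1: 1 is gray → back edge
First back edge: 0 → 1.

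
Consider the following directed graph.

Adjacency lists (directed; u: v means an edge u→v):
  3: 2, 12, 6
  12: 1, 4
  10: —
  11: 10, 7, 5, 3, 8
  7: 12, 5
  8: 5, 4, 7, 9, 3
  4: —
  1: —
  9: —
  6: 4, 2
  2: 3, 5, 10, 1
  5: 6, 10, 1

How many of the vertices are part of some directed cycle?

4

A vertex is on a directed cycle iff it belongs to a strongly connected component of size ≥ 2 (or has a self-loop).
The vertices on cycles are {2, 3, 5, 6} — 4 in total.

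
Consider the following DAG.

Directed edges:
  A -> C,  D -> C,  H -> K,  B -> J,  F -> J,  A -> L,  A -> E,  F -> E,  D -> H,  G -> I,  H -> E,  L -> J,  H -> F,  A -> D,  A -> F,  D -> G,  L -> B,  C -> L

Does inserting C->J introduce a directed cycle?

Adding C→J creates a cycle iff J can already reach C.
Explore from J: no path reaches C. The graph stays acyclic.

No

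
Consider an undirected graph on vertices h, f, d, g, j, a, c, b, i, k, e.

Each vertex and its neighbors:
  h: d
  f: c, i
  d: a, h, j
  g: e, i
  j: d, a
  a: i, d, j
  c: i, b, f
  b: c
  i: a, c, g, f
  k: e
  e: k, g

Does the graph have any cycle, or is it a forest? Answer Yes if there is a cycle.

Yes

DFS, tracking each vertex's parent; an edge to a visited non-parent vertex closes a cycle.
Start from d:
visit d (parent –)
  visit a (parent d)
    visit i (parent a)
      i–a: parent, skip
      visit c (parent i)
        c–i: parent, skip
        visit b (parent c)
          b–c: parent, skip
        visit f (parent c)
          f–c: parent, skip
          f–i: i visited and ≠ parent → cycle
Cycle: i – c – f – i.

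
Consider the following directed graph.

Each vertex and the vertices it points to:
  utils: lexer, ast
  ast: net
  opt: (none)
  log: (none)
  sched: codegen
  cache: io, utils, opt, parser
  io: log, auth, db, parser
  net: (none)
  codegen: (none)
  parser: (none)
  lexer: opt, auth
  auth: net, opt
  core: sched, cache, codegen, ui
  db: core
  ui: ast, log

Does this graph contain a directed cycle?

Yes

DFS with white/gray/black marking, starting from ast:
ast gray
  net gray
  net black
ast black
utils gray
  lexer gray
    opt gray
    opt black
    auth gray
      auth→net: net black — skip
      auth→opt: opt black — skip
    auth black
  lexer black
  utils→ast: ast black — skip
utils black
log gray
log black
sched gray
  codegen gray
  codegen black
sched black
cache gray
  io gray
    io→log: log black — skip
    io→auth: auth black — skip
    db gray
      core gray
        core→sched: sched black — skip
        core→cache: cache is gray → back edge
Back edge found, so a cycle exists: cache → io → db → core → cache.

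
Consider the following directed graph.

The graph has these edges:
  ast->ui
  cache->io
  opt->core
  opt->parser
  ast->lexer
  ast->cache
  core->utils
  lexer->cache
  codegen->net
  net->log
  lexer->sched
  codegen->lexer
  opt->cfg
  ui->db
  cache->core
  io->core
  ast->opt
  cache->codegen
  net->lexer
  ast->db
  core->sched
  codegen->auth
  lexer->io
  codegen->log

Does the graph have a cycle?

Yes

DFS with white/gray/black marking, starting from cfg:
cfg gray
cfg black
io gray
  core gray
    utils gray
    utils black
    sched gray
    sched black
  core black
io black
auth gray
auth black
ast gray
  lexer gray
    cache gray
      codegen gray
        codegen→auth: auth black — skip
        net gray
          log gray
          log black
          net→lexer: lexer is gray → back edge
Back edge found, so a cycle exists: lexer → cache → codegen → net → lexer.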